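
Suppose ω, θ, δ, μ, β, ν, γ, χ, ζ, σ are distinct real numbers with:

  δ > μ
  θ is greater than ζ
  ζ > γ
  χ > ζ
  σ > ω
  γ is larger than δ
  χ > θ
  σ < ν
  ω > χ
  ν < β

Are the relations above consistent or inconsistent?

The single ordering μ < δ < γ < ζ < θ < χ < ω < σ < ν < β satisfies every listed relation, so no contradiction arises.

consistent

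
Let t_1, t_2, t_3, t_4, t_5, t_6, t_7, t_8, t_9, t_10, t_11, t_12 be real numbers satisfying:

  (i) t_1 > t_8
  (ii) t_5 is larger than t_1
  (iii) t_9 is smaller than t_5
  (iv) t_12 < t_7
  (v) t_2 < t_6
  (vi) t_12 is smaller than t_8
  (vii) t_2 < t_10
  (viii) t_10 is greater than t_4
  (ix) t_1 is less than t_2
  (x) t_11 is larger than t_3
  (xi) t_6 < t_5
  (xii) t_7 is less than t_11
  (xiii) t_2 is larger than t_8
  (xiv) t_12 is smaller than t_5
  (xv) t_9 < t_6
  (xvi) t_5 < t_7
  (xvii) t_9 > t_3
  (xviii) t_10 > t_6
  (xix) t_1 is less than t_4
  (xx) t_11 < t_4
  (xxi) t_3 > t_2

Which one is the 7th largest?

t_9

Chaining the given pairs: t_12 < t_8 < t_1 < t_2 < t_3 < t_9 < t_6 < t_5 < t_7 < t_11 < t_4 < t_10.
Counting 7 from the largest end gives t_9.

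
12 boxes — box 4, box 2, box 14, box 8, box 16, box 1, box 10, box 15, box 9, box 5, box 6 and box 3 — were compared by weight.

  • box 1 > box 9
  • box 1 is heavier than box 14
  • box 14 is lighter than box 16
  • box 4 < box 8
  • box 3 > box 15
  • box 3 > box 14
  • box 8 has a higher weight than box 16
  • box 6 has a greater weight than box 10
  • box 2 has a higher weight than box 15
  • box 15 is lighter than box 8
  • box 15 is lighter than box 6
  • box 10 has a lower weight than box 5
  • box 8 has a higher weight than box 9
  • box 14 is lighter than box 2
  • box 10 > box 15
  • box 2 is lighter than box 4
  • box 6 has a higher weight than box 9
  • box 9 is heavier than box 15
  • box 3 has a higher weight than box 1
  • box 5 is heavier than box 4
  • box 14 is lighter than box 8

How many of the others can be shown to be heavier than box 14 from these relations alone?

7

Directly above box 14: box 2, box 16, box 1, box 8, box 3.
One step further: box 4 (6 so far).
One step further: box 5 (7 so far).
No other element is forced above box 14 by the given relations, so the count is 7.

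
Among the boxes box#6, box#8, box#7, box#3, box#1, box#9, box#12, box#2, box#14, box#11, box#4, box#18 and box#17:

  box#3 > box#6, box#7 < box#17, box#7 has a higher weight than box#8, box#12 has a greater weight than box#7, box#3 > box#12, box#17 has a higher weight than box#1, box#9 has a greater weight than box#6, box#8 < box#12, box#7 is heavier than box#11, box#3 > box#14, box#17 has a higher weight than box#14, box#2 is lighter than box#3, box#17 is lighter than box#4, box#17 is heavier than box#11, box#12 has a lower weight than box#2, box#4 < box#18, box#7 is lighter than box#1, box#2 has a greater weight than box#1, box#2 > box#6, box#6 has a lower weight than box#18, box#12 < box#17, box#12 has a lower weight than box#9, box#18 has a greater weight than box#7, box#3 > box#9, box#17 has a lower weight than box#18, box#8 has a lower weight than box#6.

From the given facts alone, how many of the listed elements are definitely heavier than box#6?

Directly above box#6: box#9, box#18, box#2, box#3.
No other element is forced above box#6 by the given relations, so the count is 4.

4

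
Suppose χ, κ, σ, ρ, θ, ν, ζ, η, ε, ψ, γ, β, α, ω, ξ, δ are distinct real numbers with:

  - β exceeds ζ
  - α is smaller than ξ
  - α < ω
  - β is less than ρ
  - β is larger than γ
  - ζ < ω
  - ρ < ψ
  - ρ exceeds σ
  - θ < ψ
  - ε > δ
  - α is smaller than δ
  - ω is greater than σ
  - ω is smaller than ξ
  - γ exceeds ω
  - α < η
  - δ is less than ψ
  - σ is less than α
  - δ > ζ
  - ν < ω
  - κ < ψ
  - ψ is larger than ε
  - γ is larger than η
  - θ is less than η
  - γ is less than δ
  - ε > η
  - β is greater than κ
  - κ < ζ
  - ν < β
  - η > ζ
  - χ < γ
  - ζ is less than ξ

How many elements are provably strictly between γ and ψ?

4

Chaining upward from γ reaches: β, δ, ρ, ε.
Chaining downward from ψ reaches: σ, κ, θ, ζ, ν, α, η, ω, χ, β, δ, ρ, ε.
Strictly between γ and ψ are those in both lists: β, δ, ρ, ε — 4 elements.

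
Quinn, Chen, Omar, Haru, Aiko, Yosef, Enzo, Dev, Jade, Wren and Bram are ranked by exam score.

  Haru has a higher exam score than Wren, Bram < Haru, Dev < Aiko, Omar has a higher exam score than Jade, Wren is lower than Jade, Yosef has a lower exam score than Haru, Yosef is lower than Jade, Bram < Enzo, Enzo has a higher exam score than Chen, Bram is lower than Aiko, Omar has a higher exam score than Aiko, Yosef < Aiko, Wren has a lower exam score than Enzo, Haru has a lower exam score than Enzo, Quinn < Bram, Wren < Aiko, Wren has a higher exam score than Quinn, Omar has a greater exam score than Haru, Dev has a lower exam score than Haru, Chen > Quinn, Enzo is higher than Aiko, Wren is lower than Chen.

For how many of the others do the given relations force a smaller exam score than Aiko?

From Aiko the given relations immediately reach Dev, Wren, Yosef, Bram.
From those, Quinn — 5 in total.
Nothing else is reachable below Aiko; 5 in all.

5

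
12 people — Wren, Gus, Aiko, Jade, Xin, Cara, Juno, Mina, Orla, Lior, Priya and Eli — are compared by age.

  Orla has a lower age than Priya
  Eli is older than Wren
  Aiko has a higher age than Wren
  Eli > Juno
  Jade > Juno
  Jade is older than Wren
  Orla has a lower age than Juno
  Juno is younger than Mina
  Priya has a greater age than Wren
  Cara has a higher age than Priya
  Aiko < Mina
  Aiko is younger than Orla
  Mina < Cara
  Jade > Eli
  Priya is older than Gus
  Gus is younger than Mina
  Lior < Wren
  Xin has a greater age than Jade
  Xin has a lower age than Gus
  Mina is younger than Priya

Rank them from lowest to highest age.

Lior < Wren < Aiko < Orla < Juno < Eli < Jade < Xin < Gus < Mina < Priya < Cara

The consecutive links are each given: Lior < Wren; Wren < Aiko; Aiko < Orla; Orla < Juno; Juno < Eli; Eli < Jade; Jade < Xin; Xin < Gus; Gus < Mina; Mina < Priya; Priya < Cara.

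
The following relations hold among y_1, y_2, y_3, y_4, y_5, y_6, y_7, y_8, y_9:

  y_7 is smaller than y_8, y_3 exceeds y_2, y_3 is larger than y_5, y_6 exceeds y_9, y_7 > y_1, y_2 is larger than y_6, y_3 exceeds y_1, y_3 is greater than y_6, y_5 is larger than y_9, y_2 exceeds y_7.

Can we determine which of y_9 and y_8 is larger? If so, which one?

Following every chain through y_9: above y_9 we get y_6, y_2, y_5, y_3.
y_8 is not reached, and no chain runs the other way from y_8 to y_9.
So the given relations leave the order of y_9 and y_8 undetermined.

undetermined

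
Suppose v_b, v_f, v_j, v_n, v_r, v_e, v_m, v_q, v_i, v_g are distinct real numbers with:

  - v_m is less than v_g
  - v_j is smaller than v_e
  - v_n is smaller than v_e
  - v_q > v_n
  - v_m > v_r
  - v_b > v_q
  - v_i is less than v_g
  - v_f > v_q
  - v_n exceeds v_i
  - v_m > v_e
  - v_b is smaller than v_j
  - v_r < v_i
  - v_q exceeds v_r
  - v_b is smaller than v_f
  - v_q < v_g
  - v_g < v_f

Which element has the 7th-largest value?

The consecutive relations fix a unique order: v_r < v_i < v_n < v_q < v_b < v_j < v_e < v_m < v_g < v_f.
Counting 7 from the largest end gives v_q.

v_q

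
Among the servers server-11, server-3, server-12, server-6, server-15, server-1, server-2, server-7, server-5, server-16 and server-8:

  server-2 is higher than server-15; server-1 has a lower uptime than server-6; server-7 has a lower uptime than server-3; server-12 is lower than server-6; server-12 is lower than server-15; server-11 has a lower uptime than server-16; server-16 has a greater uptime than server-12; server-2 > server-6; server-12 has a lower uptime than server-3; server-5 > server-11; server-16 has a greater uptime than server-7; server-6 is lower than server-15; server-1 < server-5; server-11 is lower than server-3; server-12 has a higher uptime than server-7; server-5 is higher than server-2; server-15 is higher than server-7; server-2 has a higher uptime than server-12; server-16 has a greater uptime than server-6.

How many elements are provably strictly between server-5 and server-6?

The relations place server-6 below server-5. An element lies strictly between them when it is forced above server-6 and also forced below server-5.
Above server-6: {server-16, server-15, server-2}. Below server-5: {server-7, server-11, server-1, server-12, server-15, server-2}.
Intersection: {server-15, server-2} — 2.

2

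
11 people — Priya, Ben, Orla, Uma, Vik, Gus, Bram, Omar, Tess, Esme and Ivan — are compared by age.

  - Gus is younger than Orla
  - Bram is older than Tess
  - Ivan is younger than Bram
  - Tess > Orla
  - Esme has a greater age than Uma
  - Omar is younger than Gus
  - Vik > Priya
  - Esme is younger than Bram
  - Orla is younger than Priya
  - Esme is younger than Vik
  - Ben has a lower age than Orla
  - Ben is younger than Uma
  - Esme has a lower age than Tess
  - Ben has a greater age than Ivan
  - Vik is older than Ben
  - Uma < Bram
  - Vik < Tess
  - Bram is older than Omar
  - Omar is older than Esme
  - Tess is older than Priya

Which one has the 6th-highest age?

Chaining the given pairs: Ivan < Ben < Uma < Esme < Omar < Gus < Orla < Priya < Vik < Tess < Bram.
The 6th largest is Gus.

Gus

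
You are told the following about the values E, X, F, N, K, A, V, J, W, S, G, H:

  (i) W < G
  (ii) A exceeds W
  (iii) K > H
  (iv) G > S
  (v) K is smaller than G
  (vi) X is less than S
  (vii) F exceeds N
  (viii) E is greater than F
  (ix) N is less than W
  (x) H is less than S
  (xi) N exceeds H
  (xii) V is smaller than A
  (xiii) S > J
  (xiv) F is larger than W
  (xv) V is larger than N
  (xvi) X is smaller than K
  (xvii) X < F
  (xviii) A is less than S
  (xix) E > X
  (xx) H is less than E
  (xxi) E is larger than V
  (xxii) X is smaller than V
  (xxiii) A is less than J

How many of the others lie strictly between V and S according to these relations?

2

Chaining upward from V reaches: A, E, J, G.
Chaining downward from S reaches: H, N, X, W, A, J.
Strictly between V and S are those in both lists: A, J — 2 elements.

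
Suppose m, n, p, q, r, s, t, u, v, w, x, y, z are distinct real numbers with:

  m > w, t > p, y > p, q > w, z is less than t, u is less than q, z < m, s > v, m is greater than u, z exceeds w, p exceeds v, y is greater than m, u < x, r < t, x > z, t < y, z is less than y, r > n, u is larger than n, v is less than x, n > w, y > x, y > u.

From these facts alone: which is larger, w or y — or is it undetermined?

y

w < n < u < x < y, by transitivity through n, u, x.
So y is larger.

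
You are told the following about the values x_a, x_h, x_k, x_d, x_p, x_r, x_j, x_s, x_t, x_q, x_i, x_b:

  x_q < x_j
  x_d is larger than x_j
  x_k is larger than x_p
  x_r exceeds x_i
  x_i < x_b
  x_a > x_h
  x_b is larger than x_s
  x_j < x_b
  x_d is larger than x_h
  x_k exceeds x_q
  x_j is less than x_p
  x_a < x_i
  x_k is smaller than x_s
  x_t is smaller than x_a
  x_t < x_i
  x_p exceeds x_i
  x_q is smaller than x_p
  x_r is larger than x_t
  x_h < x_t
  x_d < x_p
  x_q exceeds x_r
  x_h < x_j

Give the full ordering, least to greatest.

Nothing is placed below x_h, so it is least; from there x_h < x_t; x_t < x_a; x_a < x_i; x_i < x_r; x_r < x_q; x_q < x_j; x_j < x_d; x_d < x_p; x_p < x_k; x_k < x_s; x_s < x_b, each given directly.

x_h < x_t < x_a < x_i < x_r < x_q < x_j < x_d < x_p < x_k < x_s < x_b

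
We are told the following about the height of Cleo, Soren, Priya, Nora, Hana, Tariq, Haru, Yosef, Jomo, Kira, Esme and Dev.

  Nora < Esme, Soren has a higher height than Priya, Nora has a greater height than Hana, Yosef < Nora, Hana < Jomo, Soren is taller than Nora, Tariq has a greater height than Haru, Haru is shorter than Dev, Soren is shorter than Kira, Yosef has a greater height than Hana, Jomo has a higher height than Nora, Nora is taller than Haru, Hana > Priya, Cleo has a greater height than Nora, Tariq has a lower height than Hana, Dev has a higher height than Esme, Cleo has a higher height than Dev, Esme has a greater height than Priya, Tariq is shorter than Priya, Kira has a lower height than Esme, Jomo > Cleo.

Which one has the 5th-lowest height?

Yosef

Piecing the relations together gives one ordering: Haru < Tariq < Priya < Hana < Yosef < Nora < Soren < Kira < Esme < Dev < Cleo < Jomo.
The 5th smallest is Yosef.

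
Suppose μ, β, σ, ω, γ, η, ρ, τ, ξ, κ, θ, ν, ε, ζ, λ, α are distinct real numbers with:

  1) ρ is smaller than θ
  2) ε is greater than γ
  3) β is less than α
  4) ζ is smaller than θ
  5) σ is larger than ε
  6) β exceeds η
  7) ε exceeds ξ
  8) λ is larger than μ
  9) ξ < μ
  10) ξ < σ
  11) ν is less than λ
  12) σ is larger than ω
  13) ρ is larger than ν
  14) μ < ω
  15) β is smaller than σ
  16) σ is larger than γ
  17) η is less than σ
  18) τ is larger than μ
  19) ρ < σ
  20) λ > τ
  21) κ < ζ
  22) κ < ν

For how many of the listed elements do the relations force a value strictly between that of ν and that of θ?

The relations place ν below θ. An element lies strictly between them when it is forced above ν and also forced below θ.
Above ν: {ρ, λ, σ}. Below θ: {κ, ζ, ρ}.
Intersection: {ρ} — 1.

1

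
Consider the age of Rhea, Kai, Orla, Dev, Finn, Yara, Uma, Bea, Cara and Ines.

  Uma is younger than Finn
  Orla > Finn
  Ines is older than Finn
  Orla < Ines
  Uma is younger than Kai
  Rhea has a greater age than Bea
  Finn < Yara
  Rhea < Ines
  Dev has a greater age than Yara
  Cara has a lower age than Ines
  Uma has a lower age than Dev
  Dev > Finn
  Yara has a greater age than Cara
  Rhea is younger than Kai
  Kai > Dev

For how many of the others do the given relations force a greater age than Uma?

6

From Uma the given relations immediately reach Finn, Dev, Kai.
From those, Yara, Orla, Ines — 6 in total.
Nothing else is reachable above Uma; 6 in all.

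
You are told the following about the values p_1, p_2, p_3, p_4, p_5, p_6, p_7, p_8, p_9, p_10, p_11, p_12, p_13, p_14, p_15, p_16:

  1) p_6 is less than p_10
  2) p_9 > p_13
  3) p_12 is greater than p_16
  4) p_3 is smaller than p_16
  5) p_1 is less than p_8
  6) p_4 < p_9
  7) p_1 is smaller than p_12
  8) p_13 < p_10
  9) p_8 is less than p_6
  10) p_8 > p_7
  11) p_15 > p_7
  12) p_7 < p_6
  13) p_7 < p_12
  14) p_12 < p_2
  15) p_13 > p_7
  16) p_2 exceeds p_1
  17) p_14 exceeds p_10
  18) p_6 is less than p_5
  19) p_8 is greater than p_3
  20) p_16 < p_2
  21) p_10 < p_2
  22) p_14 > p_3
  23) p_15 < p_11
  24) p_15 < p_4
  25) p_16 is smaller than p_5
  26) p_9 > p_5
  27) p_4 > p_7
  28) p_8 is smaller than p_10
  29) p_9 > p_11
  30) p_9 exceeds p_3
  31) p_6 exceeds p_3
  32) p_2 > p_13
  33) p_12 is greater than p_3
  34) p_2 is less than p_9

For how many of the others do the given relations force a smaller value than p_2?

The elements the relations force below p_2 are p_7, p_3, p_1, p_16, p_12, p_8, p_6, p_13, p_10 — no chain reaches any other.
That is 9.

9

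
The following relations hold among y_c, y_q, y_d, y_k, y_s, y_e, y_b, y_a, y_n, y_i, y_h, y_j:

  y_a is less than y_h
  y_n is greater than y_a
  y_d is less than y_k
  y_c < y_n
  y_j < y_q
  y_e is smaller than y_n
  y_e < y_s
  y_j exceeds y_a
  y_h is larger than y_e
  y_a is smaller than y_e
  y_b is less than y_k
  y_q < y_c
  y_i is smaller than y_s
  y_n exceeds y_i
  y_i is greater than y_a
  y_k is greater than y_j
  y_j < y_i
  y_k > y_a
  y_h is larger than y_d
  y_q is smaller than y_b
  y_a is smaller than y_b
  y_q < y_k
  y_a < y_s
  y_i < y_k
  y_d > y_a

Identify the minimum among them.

y_a

Chaining upward from y_a: directly above it, y_j, y_d, y_i, y_e, y_b, y_k, y_h, y_s, y_n; then y_q; then y_c.
That covers every other element, and nothing is given below y_a, so y_a is the minimum.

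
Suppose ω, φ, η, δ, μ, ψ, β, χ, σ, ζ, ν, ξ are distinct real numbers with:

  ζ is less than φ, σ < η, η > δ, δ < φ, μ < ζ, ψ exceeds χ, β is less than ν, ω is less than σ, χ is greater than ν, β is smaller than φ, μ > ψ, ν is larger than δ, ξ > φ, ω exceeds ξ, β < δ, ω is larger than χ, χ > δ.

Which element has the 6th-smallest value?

μ

Chaining the given pairs: β < δ < ν < χ < ψ < μ < ζ < φ < ξ < ω < σ < η.
Counting 6 from the smallest end gives μ.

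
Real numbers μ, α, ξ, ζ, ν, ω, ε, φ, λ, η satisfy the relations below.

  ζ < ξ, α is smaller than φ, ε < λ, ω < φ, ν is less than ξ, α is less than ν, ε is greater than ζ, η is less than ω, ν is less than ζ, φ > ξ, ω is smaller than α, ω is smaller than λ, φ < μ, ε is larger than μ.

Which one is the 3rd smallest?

α

Chaining the given pairs: η < ω < α < ν < ζ < ξ < φ < μ < ε < λ.
Counting 3 from the smallest end gives α.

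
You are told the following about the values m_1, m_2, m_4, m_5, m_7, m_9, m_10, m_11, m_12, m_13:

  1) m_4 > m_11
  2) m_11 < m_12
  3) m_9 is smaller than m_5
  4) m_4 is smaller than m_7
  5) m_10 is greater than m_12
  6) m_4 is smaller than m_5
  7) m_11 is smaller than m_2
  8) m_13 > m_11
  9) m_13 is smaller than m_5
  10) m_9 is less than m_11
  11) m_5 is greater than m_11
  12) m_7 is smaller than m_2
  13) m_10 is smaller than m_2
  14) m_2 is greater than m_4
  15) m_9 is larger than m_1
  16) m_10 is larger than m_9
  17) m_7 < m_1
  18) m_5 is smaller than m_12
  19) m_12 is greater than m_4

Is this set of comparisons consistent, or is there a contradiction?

Chaining the given relations yields m_4 < m_7 < m_1 < m_9 < m_11, so m_4 < m_11. But one relation states m_11 < m_4. These cannot both hold.

inconsistent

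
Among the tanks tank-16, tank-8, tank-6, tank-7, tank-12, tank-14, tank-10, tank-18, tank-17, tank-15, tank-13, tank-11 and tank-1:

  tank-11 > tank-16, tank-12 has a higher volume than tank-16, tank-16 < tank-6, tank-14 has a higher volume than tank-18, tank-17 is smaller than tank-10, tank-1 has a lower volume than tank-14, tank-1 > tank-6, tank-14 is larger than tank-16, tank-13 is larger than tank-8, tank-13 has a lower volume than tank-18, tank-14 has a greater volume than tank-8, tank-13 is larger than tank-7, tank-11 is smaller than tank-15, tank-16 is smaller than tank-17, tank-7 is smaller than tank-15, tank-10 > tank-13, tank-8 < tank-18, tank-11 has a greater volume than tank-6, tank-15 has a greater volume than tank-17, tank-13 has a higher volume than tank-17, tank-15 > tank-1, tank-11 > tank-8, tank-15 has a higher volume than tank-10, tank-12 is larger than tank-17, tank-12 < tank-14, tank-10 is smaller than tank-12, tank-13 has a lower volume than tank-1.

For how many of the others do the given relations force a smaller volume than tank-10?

The elements the relations force below tank-10 are tank-8, tank-16, tank-7, tank-17, tank-13 — no chain reaches any other.
That is 5.

5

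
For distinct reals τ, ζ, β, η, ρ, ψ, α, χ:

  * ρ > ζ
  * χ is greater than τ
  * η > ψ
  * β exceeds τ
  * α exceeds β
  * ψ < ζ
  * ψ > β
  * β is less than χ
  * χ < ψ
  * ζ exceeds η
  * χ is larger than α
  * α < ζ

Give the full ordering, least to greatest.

Each adjacent pair is fixed by a given relation: τ < β; β < α; α < χ; χ < ψ; ψ < η; η < ζ; ζ < ρ. Chaining them end to end gives the full order.

τ < β < α < χ < ψ < η < ζ < ρ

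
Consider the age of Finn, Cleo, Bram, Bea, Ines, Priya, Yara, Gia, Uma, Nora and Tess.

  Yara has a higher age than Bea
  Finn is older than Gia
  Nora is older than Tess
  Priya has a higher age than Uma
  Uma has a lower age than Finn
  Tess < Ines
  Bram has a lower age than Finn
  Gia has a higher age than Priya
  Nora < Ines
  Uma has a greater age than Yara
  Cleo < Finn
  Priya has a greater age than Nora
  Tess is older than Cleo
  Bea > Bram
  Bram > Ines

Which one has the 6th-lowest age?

Piecing the relations together gives one ordering: Cleo < Tess < Nora < Ines < Bram < Bea < Yara < Uma < Priya < Gia < Finn.
Counting 6 from the smallest end gives Bea.

Bea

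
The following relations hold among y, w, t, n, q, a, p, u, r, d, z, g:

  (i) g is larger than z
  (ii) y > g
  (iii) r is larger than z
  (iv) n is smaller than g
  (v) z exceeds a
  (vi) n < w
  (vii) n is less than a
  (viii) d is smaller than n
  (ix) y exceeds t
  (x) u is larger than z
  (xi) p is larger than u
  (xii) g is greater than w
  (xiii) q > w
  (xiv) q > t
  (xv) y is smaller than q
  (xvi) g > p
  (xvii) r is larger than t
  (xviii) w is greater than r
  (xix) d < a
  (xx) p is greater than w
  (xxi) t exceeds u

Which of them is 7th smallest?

r

Chaining the given pairs: d < n < a < z < u < t < r < w < p < g < y < q.
The 7th smallest is r.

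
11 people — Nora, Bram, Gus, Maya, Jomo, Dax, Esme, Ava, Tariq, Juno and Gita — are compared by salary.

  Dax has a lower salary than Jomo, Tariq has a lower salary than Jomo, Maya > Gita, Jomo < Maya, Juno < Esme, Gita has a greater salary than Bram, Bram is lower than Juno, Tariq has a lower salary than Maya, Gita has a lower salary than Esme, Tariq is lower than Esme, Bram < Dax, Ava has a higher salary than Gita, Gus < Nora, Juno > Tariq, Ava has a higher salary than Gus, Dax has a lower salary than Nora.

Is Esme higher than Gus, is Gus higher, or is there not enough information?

Following every chain through Gus: above Gus we get Ava, Nora.
Esme is not reached, and no chain runs the other way from Esme to Gus.
So the given relations leave the order of Gus and Esme undetermined.

undetermined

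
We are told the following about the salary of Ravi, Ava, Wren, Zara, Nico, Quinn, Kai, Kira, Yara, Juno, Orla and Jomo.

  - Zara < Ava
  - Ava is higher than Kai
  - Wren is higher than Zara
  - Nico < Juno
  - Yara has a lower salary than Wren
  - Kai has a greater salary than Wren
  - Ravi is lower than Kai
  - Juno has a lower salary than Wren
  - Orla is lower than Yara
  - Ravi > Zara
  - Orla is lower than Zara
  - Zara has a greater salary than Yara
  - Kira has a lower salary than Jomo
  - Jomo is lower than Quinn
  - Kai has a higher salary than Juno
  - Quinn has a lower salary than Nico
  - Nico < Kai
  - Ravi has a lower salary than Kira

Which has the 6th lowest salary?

Jomo

Chaining the given pairs: Orla < Yara < Zara < Ravi < Kira < Jomo < Quinn < Nico < Juno < Wren < Kai < Ava.
The 6th smallest is Jomo.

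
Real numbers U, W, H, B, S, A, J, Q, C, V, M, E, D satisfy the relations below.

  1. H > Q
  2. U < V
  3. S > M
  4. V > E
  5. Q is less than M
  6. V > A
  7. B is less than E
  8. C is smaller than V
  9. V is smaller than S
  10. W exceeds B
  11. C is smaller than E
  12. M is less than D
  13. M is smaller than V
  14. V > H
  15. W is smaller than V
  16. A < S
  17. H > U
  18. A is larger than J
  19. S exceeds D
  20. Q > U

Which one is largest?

S

U is not greatest since U < H; J is not greatest since J < A; C is not greatest since C < E; Q is not greatest since Q < H; B is not greatest since B < W; E is not greatest since E < V; W is not greatest since W < V; H is not greatest since H < V; M is not greatest since M < S; A is not greatest since A < V; V is not greatest since V < S; D is not greatest since D < S.
Only S has nothing above it, so S is the largest.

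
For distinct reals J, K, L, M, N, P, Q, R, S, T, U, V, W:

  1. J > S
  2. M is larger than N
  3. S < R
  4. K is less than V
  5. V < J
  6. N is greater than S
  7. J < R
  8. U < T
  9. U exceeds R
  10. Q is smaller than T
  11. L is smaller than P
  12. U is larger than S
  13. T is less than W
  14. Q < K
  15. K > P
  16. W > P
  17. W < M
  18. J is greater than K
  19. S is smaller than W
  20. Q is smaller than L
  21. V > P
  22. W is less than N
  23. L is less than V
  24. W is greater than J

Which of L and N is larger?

Following the relations from L: L < P < K < V < J < R < U < T < W < N.
So L < N; N is the larger of the two.

N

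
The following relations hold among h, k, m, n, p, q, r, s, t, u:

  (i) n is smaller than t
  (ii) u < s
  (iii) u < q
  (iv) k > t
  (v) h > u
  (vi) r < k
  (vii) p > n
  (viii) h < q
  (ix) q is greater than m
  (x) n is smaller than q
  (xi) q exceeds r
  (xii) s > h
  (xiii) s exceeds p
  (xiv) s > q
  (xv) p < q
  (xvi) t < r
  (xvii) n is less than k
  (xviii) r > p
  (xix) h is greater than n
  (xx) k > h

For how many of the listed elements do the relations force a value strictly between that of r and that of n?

2

Chaining upward from n reaches: t, p, h, k, q, s.
Chaining downward from r reaches: t, p.
Strictly between n and r are those in both lists: t, p — 2 elements.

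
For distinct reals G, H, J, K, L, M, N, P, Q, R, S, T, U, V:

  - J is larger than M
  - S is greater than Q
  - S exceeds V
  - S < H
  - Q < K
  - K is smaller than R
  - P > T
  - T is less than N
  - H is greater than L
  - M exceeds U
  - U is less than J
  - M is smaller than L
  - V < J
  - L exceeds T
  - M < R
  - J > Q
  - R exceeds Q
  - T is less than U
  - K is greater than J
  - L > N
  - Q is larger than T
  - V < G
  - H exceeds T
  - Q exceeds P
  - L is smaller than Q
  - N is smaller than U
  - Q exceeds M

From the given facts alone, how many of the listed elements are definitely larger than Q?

5

From Q the given relations immediately reach S, J, K, R.
From those, H — 5 in total.
Nothing else is reachable above Q; 5 in all.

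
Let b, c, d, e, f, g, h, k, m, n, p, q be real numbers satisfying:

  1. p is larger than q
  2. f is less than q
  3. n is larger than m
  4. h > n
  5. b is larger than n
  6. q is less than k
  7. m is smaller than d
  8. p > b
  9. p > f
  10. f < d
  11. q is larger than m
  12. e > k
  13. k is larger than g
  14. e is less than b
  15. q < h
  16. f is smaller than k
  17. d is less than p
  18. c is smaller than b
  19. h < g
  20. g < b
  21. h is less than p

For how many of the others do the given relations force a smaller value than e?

The elements the relations force below e are m, f, q, n, h, g, k — no chain reaches any other.
That is 7.

7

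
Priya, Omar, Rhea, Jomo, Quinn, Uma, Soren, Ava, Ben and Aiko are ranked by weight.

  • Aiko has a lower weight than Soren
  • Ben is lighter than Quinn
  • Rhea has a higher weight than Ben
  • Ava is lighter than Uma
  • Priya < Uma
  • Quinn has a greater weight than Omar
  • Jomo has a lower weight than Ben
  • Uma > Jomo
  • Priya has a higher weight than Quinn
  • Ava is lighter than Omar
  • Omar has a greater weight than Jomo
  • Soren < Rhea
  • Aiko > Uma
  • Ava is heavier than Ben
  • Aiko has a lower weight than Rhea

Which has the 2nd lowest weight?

The consecutive relations fix a unique order: Jomo < Ben < Ava < Omar < Quinn < Priya < Uma < Aiko < Soren < Rhea.
Counting 2 from the smallest end gives Ben.

Ben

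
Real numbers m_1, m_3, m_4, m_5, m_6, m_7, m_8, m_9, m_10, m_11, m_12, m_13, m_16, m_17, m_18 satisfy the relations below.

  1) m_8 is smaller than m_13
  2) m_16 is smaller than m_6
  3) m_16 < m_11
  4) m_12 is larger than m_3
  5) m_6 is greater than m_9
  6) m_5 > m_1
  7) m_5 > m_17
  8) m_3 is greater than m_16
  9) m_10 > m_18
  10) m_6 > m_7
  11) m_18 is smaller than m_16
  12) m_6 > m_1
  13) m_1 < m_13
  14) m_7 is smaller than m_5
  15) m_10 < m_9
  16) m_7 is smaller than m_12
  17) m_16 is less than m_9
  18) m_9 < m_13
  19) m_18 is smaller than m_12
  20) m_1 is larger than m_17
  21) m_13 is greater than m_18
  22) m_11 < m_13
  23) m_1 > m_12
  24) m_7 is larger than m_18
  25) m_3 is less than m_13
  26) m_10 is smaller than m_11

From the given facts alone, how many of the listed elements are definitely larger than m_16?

From m_16 the given relations immediately reach m_9, m_3, m_6, m_11.
From those, m_12, m_13 — 6 in total.
From those, m_1 — 7 in total.
From those, m_5 — 8 in total.
Nothing else is reachable above m_16; 8 in all.

8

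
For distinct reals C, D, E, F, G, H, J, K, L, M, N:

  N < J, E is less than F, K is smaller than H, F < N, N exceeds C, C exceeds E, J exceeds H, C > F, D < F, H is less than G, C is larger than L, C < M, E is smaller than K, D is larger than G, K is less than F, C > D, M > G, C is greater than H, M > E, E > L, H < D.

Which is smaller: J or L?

L

L < E and E < K give L < K.
With K < H: L < E < K < H.
Then H < G extends the chain to G.
With G < D: L < E < K < H < G < D.
With D < F: L < E < K < H < G < D < F.
With F < C: L < E < K < H < G < D < F < C.
Then C < N extends the chain to N.
Then N < J extends the chain to J.
So L < J; L is the smaller of the two.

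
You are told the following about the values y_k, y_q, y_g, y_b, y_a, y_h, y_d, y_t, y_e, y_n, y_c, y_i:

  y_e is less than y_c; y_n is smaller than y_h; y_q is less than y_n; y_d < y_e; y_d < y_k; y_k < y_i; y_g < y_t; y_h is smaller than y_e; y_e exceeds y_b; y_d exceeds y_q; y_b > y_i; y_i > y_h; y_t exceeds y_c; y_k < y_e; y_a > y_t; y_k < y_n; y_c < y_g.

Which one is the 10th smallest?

y_g

Piecing the relations together gives one ordering: y_q < y_d < y_k < y_n < y_h < y_i < y_b < y_e < y_c < y_g < y_t < y_a.
The 10th smallest is y_g.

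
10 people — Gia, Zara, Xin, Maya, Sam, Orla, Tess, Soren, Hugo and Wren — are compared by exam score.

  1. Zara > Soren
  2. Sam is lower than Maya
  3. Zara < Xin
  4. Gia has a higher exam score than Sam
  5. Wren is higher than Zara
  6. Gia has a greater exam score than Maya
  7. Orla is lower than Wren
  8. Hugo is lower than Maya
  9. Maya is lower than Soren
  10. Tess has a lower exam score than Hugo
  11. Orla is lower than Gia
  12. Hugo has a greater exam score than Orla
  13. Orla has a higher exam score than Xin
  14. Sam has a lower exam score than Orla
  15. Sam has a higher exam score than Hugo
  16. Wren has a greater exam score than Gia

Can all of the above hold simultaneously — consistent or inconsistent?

inconsistent

We have Orla < Hugo stated directly, yet also Hugo < Sam < Maya < Soren < Zara < Xin < Orla by chaining the others — so Hugo < Orla. Contradiction.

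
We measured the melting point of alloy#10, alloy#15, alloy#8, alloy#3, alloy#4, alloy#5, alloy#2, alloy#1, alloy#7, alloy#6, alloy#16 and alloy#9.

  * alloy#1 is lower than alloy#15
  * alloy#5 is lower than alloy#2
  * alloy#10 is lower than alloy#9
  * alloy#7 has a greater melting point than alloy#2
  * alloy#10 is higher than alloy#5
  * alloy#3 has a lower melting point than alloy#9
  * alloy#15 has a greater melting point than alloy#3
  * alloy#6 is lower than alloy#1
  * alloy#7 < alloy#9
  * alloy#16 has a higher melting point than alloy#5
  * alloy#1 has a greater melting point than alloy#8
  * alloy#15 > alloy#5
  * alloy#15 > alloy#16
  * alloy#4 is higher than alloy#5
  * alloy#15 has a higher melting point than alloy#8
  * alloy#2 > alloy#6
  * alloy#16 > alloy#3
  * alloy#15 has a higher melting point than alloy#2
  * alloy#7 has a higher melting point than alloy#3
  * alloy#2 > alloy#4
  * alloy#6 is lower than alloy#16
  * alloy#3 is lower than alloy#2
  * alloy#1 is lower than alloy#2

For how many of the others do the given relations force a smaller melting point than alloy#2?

Directly below alloy#2: alloy#5, alloy#3, alloy#4, alloy#6, alloy#1.
One step further: alloy#8 (6 so far).
No other element is forced below alloy#2 by the given relations, so the count is 6.

6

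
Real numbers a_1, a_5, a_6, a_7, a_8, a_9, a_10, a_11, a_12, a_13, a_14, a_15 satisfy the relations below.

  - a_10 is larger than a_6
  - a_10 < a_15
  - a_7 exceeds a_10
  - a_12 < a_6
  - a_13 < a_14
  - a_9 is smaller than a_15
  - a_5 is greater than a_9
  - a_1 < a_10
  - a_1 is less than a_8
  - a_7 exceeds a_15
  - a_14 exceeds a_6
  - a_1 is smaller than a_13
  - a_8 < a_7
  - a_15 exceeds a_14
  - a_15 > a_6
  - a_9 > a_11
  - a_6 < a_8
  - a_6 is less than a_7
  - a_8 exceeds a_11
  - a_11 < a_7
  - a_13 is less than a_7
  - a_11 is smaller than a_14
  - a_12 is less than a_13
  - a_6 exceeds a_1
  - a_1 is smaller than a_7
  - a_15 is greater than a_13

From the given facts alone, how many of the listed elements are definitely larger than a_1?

7

Directly above a_1: a_6, a_8, a_13, a_10, a_7.
One step further: a_14, a_15 (7 so far).
No other element is forced above a_1 by the given relations, so the count is 7.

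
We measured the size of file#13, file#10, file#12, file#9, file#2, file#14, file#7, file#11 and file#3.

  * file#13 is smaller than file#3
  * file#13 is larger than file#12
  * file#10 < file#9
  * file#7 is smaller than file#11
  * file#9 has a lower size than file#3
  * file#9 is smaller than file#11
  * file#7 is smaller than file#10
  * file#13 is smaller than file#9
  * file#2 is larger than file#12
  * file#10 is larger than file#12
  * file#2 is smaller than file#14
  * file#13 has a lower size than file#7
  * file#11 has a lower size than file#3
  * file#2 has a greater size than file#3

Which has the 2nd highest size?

The consecutive relations fix a unique order: file#12 < file#13 < file#7 < file#10 < file#9 < file#11 < file#3 < file#2 < file#14.
The 2nd largest is file#2.

file#2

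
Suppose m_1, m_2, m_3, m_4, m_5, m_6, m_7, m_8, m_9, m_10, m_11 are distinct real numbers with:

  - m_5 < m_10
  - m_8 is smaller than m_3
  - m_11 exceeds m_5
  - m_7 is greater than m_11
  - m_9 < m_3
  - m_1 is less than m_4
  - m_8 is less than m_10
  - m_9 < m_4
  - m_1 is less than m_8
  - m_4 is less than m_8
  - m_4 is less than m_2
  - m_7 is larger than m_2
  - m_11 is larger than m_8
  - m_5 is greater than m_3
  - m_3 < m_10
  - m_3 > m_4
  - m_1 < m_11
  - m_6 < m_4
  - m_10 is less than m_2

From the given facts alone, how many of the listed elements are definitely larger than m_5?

From m_5 the given relations immediately reach m_10, m_11.
From those, m_2, m_7 — 4 in total.
No other element is forced above m_5 by the given relations, so the count is 4.

4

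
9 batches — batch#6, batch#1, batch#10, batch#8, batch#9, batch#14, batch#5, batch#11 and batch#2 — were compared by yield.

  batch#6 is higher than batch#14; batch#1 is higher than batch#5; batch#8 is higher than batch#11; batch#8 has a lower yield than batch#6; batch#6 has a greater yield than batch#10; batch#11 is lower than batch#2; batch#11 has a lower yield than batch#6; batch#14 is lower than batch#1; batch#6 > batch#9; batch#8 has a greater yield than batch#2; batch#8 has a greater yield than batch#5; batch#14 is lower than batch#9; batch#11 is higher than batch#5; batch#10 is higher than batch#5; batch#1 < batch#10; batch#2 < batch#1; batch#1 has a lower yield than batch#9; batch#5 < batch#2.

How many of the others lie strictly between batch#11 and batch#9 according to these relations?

2

The relations place batch#11 below batch#9. An element lies strictly between them when it is forced above batch#11 and also forced below batch#9.
Above batch#11: {batch#2, batch#8, batch#1, batch#10, batch#6}. Below batch#9: {batch#5, batch#2, batch#14, batch#1}.
Intersection: {batch#2, batch#1} — 2.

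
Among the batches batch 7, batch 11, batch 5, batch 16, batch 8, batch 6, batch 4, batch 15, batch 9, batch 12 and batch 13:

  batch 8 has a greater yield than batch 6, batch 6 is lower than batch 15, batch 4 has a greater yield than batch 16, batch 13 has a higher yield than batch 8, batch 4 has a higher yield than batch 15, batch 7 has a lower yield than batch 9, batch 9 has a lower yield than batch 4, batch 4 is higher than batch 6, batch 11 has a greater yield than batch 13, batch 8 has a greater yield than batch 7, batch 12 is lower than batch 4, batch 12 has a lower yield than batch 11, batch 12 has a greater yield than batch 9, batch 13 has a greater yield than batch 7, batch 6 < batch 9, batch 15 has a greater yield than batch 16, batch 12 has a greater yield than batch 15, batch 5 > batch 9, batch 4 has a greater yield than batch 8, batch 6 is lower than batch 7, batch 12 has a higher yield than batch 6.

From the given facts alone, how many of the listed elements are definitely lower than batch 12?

5

From batch 12 the given relations immediately reach batch 6, batch 9, batch 15.
From those, batch 16, batch 7 — 5 in total.
No other element is forced below batch 12 by the given relations, so the count is 5.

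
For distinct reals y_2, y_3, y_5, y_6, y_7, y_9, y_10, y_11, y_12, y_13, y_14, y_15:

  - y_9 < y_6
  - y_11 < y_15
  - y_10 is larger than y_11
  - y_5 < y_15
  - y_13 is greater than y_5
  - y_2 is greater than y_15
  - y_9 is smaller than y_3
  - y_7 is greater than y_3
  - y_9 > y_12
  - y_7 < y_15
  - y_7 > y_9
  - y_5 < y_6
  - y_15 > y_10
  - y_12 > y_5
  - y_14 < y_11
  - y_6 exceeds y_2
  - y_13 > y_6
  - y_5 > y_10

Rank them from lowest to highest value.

y_14 < y_11 < y_10 < y_5 < y_12 < y_9 < y_3 < y_7 < y_15 < y_2 < y_6 < y_13

The consecutive links are each given: y_14 < y_11; y_11 < y_10; y_10 < y_5; y_5 < y_12; y_12 < y_9; y_9 < y_3; y_3 < y_7; y_7 < y_15; y_15 < y_2; y_2 < y_6; y_6 < y_13.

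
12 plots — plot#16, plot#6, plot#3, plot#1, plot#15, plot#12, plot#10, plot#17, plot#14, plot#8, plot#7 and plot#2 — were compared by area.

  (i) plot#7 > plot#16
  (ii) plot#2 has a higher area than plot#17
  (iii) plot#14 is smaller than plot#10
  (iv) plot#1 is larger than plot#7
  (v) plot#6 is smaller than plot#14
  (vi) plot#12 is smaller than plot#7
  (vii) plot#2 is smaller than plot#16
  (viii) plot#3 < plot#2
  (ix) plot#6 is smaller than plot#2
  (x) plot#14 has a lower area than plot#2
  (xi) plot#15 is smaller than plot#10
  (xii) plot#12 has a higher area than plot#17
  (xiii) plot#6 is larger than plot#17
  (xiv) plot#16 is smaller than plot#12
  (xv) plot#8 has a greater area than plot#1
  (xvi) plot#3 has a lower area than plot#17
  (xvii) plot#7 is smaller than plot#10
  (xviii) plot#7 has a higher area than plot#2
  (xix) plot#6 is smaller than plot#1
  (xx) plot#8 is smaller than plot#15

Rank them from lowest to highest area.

plot#3 < plot#17 < plot#6 < plot#14 < plot#2 < plot#16 < plot#12 < plot#7 < plot#1 < plot#8 < plot#15 < plot#10

The consecutive links are each given: plot#3 < plot#17; plot#17 < plot#6; plot#6 < plot#14; plot#14 < plot#2; plot#2 < plot#16; plot#16 < plot#12; plot#12 < plot#7; plot#7 < plot#1; plot#1 < plot#8; plot#8 < plot#15; plot#15 < plot#10.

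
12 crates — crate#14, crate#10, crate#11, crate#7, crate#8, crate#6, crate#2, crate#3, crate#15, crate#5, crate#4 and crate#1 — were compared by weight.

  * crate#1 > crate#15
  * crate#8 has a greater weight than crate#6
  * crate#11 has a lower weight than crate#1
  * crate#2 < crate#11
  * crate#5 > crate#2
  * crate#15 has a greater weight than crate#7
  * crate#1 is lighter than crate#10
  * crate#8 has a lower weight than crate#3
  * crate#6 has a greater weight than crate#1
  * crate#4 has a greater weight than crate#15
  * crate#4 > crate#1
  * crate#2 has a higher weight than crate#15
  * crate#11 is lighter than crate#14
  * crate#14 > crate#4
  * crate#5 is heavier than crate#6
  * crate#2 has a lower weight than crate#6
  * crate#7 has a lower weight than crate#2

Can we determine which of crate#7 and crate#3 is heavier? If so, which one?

The relevant relations are crate#7 < crate#15; crate#15 < crate#2; crate#2 < crate#11; crate#11 < crate#1; crate#1 < crate#6; crate#6 < crate#8; crate#8 < crate#3.
Chaining these gives crate#7 < crate#15 < crate#2 < crate#11 < crate#1 < crate#6 < crate#8 < crate#3.
So crate#3 is heavier.

crate#3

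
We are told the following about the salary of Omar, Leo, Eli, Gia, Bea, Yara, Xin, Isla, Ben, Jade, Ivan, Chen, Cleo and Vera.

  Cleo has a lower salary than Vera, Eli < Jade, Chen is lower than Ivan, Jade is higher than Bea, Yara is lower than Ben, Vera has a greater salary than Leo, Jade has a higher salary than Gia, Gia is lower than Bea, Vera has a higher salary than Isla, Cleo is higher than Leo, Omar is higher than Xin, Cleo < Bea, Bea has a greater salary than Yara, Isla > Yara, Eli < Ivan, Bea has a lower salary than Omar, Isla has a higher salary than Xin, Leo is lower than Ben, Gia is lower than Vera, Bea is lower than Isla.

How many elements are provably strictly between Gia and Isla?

Chaining upward from Gia reaches: Bea, Vera, Jade, Omar.
Chaining downward from Isla reaches: Yara, Leo, Cleo, Bea, Xin.
Strictly between Gia and Isla are those in both lists: Bea — 1 element.

1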